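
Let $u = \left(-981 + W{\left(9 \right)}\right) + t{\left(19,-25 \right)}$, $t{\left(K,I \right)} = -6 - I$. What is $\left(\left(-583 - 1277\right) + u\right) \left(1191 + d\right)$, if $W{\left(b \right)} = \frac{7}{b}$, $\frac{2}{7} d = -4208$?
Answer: $\frac{343717967}{9} \approx 3.8191 \cdot 10^{7}$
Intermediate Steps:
$d = -14728$ ($d = \frac{7}{2} \left(-4208\right) = -14728$)
$u = - \frac{8651}{9}$ ($u = \left(-981 + \frac{7}{9}\right) - -19 = \left(-981 + 7 \cdot \frac{1}{9}\right) + \left(-6 + 25\right) = \left(-981 + \frac{7}{9}\right) + 19 = - \frac{8822}{9} + 19 = - \frac{8651}{9} \approx -961.22$)
$\left(\left(-583 - 1277\right) + u\right) \left(1191 + d\right) = \left(\left(-583 - 1277\right) - \frac{8651}{9}\right) \left(1191 - 14728\right) = \left(\left(-583 - 1277\right) - \frac{8651}{9}\right) \left(-13537\right) = \left(-1860 - \frac{8651}{9}\right) \left(-13537\right) = \left(- \frac{25391}{9}\right) \left(-13537\right) = \frac{343717967}{9}$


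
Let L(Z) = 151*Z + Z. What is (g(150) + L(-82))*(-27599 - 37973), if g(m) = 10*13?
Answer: 808765048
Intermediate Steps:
g(m) = 130
L(Z) = 152*Z
(g(150) + L(-82))*(-27599 - 37973) = (130 + 152*(-82))*(-27599 - 37973) = (130 - 12464)*(-65572) = -12334*(-65572) = 808765048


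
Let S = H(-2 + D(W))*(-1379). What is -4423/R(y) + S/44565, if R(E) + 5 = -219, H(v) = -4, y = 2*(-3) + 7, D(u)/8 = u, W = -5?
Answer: 198346579/9982560 ≈ 19.869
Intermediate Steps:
D(u) = 8*u
y = 1 (y = -6 + 7 = 1)
R(E) = -224 (R(E) = -5 - 219 = -224)
S = 5516 (S = -4*(-1379) = 5516)
-4423/R(y) + S/44565 = -4423/(-224) + 5516/44565 = -4423*(-1/224) + 5516*(1/44565) = 4423/224 + 5516/44565 = 198346579/9982560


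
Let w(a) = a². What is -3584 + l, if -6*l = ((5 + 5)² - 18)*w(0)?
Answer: -3584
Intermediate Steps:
l = 0 (l = -((5 + 5)² - 18)*0²/6 = -(10² - 18)*0/6 = -(100 - 18)*0/6 = -41*0/3 = -⅙*0 = 0)
-3584 + l = -3584 + 0 = -3584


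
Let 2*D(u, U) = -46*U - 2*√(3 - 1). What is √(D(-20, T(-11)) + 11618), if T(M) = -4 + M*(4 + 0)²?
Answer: √(15758 - √2) ≈ 125.53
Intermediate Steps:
T(M) = -4 + 16*M (T(M) = -4 + M*4² = -4 + M*16 = -4 + 16*M)
D(u, U) = -√2 - 23*U (D(u, U) = (-46*U - 2*√(3 - 1))/2 = (-46*U - 2*√2)/2 = -√2 - 23*U)
√(D(-20, T(-11)) + 11618) = √((-√2 - 23*(-4 + 16*(-11))) + 11618) = √((-√2 - 23*(-4 - 176)) + 11618) = √((-√2 - 23*(-180)) + 11618) = √((-√2 + 4140) + 11618) = √((4140 - √2) + 11618) = √(15758 - √2)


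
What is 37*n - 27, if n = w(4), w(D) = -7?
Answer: -286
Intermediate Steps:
n = -7
37*n - 27 = 37*(-7) - 27 = -259 - 27 = -286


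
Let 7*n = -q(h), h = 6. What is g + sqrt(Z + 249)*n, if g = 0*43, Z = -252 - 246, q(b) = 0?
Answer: 0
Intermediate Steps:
Z = -498
n = 0 (n = (-1*0)/7 = (1/7)*0 = 0)
g = 0
g + sqrt(Z + 249)*n = 0 + sqrt(-498 + 249)*0 = 0 + sqrt(-249)*0 = 0 + (I*sqrt(249))*0 = 0 + 0 = 0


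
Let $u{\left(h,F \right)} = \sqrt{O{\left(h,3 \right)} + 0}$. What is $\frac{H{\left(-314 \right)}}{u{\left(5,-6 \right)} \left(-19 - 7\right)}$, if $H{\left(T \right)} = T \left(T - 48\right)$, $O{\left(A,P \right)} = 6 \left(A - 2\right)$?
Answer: $- \frac{28417 \sqrt{2}}{39} \approx -1030.5$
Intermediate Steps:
$O{\left(A,P \right)} = -12 + 6 A$ ($O{\left(A,P \right)} = 6 \left(-2 + A\right) = -12 + 6 A$)
$H{\left(T \right)} = T \left(-48 + T\right)$
$u{\left(h,F \right)} = \sqrt{-12 + 6 h}$ ($u{\left(h,F \right)} = \sqrt{\left(-12 + 6 h\right) + 0} = \sqrt{-12 + 6 h}$)
$\frac{H{\left(-314 \right)}}{u{\left(5,-6 \right)} \left(-19 - 7\right)} = \frac{\left(-314\right) \left(-48 - 314\right)}{\sqrt{-12 + 6 \cdot 5} \left(-19 - 7\right)} = \frac{\left(-314\right) \left(-362\right)}{\sqrt{-12 + 30} \left(-26\right)} = \frac{113668}{\sqrt{18} \left(-26\right)} = \frac{113668}{3 \sqrt{2} \left(-26\right)} = \frac{113668}{\left(-78\right) \sqrt{2}} = 113668 \left(- \frac{\sqrt{2}}{156}\right) = - \frac{28417 \sqrt{2}}{39}$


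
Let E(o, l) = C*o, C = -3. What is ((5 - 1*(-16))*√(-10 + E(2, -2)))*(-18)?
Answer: -1512*I ≈ -1512.0*I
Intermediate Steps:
E(o, l) = -3*o
((5 - 1*(-16))*√(-10 + E(2, -2)))*(-18) = ((5 - 1*(-16))*√(-10 - 3*2))*(-18) = ((5 + 16)*√(-10 - 6))*(-18) = (21*√(-16))*(-18) = (21*(4*I))*(-18) = (84*I)*(-18) = -1512*I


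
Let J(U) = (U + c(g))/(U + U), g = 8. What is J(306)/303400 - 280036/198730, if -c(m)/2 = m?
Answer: -30586618163/21706085520 ≈ -1.4091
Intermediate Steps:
c(m) = -2*m
J(U) = (-16 + U)/(2*U) (J(U) = (U - 2*8)/(U + U) = (U - 16)/((2*U)) = (-16 + U)*(1/(2*U)) = (-16 + U)/(2*U))
J(306)/303400 - 280036/198730 = ((½)*(-16 + 306)/306)/303400 - 280036/198730 = ((½)*(1/306)*290)*(1/303400) - 280036*1/198730 = (145/306)*(1/303400) - 140018/99365 = 29/18568080 - 140018/99365 = -30586618163/21706085520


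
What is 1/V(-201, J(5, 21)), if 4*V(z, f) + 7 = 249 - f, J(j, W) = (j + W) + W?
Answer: 4/195 ≈ 0.020513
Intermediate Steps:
J(j, W) = j + 2*W (J(j, W) = (W + j) + W = j + 2*W)
V(z, f) = 121/2 - f/4 (V(z, f) = -7/4 + (249 - f)/4 = -7/4 + (249/4 - f/4) = 121/2 - f/4)
1/V(-201, J(5, 21)) = 1/(121/2 - (5 + 2*21)/4) = 1/(121/2 - (5 + 42)/4) = 1/(121/2 - 1/4*47) = 1/(121/2 - 47/4) = 1/(195/4) = 4/195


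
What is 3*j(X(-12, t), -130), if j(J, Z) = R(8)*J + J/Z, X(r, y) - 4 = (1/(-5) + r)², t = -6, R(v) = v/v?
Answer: 1478727/3250 ≈ 454.99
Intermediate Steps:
R(v) = 1
X(r, y) = 4 + (-⅕ + r)² (X(r, y) = 4 + (1/(-5) + r)² = 4 + (-⅕ + r)²)
j(J, Z) = J + J/Z (j(J, Z) = 1*J + J/Z = J + J/Z)
3*j(X(-12, t), -130) = 3*((4 + (-1 + 5*(-12))²/25) + (4 + (-1 + 5*(-12))²/25)/(-130)) = 3*((4 + (-1 - 60)²/25) + (4 + (-1 - 60)²/25)*(-1/130)) = 3*((4 + (1/25)*(-61)²) + (4 + (1/25)*(-61)²)*(-1/130)) = 3*((4 + (1/25)*3721) + (4 + (1/25)*3721)*(-1/130)) = 3*((4 + 3721/25) + (4 + 3721/25)*(-1/130)) = 3*(3821/25 + (3821/25)*(-1/130)) = 3*(3821/25 - 3821/3250) = 3*(492909/3250) = 1478727/3250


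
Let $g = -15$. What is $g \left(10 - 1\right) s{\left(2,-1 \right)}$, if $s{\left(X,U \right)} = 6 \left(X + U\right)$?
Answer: $-810$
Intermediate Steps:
$s{\left(X,U \right)} = 6 U + 6 X$ ($s{\left(X,U \right)} = 6 \left(U + X\right) = 6 U + 6 X$)
$g \left(10 - 1\right) s{\left(2,-1 \right)} = - 15 \left(10 - 1\right) \left(6 \left(-1\right) + 6 \cdot 2\right) = \left(-15\right) 9 \left(-6 + 12\right) = \left(-135\right) 6 = -810$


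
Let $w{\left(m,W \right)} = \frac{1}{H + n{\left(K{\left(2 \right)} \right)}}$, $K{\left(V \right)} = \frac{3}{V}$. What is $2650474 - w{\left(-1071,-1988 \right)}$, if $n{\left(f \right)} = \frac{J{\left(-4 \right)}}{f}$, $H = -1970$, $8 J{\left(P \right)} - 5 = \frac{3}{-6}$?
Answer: $\frac{41763518826}{15757} \approx 2.6505 \cdot 10^{6}$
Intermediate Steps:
$J{\left(P \right)} = \frac{9}{16}$ ($J{\left(P \right)} = \frac{5}{8} + \frac{3 \frac{1}{-6}}{8} = \frac{5}{8} + \frac{3 \left(- \frac{1}{6}\right)}{8} = \frac{5}{8} + \frac{1}{8} \left(- \frac{1}{2}\right) = \frac{5}{8} - \frac{1}{16} = \frac{9}{16}$)
$n{\left(f \right)} = \frac{9}{16 f}$
$w{\left(m,W \right)} = - \frac{8}{15757}$ ($w{\left(m,W \right)} = \frac{1}{-1970 + \frac{9}{16 \cdot \frac{3}{2}}} = \frac{1}{-1970 + \frac{9}{16} \cdot \frac{2}{3}} = \frac{1}{-1970 + \frac{3}{8}} = \frac{1}{- \frac{15757}{8}} = - \frac{8}{15757}$)
$2650474 - w{\left(-1071,-1988 \right)} = 2650474 - - \frac{8}{15757} = 2650474 + \frac{8}{15757} = \frac{41763518826}{15757}$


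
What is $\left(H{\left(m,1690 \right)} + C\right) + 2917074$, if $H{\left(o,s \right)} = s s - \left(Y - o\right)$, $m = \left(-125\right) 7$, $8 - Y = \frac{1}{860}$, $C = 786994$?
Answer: $\frac{5640985101}{860} \approx 6.5593 \cdot 10^{6}$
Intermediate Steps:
$Y = \frac{6879}{860}$ ($Y = 8 - \frac{1}{860} = \frac{6879}{860} \approx 7.9988$)
$m = -875$
$H{\left(o,s \right)} = - \frac{6879}{860} + o + s^{2}$ ($H{\left(o,s \right)} = s s + \left(o - \frac{6879}{860}\right) = s^{2} + \left(o - \frac{6879}{860}\right) = s^{2} + \left(- \frac{6879}{860} + o\right) = - \frac{6879}{860} + o + s^{2}$)
$\left(H{\left(m,1690 \right)} + C\right) + 2917074 = \left(\left(- \frac{6879}{860} - 875 + 1690^{2}\right) + 786994\right) + 2917074 = \left(\left(- \frac{6879}{860} - 875 + 2856100\right) + 786994\right) + 2917074 = \left(\frac{2455486621}{860} + 786994\right) + 2917074 = \frac{3132301461}{860} + 2917074 = \frac{5640985101}{860}$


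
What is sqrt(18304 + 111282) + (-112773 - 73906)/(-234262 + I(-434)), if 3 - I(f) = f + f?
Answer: 186679/233391 + sqrt(129586) ≈ 360.78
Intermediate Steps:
I(f) = 3 - 2*f (I(f) = 3 - (f + f) = 3 - 2*f)
sqrt(18304 + 111282) + (-112773 - 73906)/(-234262 + I(-434)) = sqrt(18304 + 111282) + (-112773 - 73906)/(-234262 + (3 - 2*(-434))) = sqrt(129586) - 186679/(-234262 + (3 + 868)) = sqrt(129586) - 186679/(-234262 + 871) = sqrt(129586) - 186679/(-233391) = sqrt(129586) - 186679*(-1/233391) = sqrt(129586) + 186679/233391 = 186679/233391 + sqrt(129586)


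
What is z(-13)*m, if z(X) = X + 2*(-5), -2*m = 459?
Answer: 10557/2 ≈ 5278.5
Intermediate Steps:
m = -459/2 (m = -½*459 = -459/2 ≈ -229.50)
z(X) = -10 + X (z(X) = X - 10 = -10 + X)
z(-13)*m = (-10 - 13)*(-459/2) = -23*(-459/2) = 10557/2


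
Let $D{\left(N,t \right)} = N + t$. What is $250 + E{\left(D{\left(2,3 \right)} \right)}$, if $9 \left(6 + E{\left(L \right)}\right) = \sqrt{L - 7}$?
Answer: $244 + \frac{i \sqrt{2}}{9} \approx 244.0 + 0.15713 i$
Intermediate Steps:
$E{\left(L \right)} = -6 + \frac{\sqrt{-7 + L}}{9}$ ($E{\left(L \right)} = -6 + \frac{\sqrt{L - 7}}{9} = -6 + \frac{\sqrt{-7 + L}}{9}$)
$250 + E{\left(D{\left(2,3 \right)} \right)} = 250 - \left(6 - \frac{\sqrt{-7 + \left(2 + 3\right)}}{9}\right) = 250 - \left(6 - \frac{\sqrt{-7 + 5}}{9}\right) = 250 - \left(6 - \frac{\sqrt{-2}}{9}\right) = 250 - \left(6 - \frac{i \sqrt{2}}{9}\right) = 244 + \frac{i \sqrt{2}}{9}$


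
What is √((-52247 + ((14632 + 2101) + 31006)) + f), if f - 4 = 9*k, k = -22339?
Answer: 7*I*√4195 ≈ 453.38*I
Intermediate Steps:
f = -201047 (f = 4 + 9*(-22339) = 4 - 201051 = -201047)
√((-52247 + ((14632 + 2101) + 31006)) + f) = √((-52247 + ((14632 + 2101) + 31006)) - 201047) = √((-52247 + (16733 + 31006)) - 201047) = √((-52247 + 47739) - 201047) = √(-4508 - 201047) = √(-205555) = 7*I*√4195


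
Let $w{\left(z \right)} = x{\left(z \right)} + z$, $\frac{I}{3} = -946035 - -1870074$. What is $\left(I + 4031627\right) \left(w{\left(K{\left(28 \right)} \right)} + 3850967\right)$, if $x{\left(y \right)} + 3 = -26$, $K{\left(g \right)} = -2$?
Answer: $26200782704384$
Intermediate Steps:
$I = 2772117$ ($I = 3 \left(-946035 - -1870074\right) = 3 \left(-946035 + 1870074\right) = 3 \cdot 924039 = 2772117$)
$x{\left(y \right)} = -29$ ($x{\left(y \right)} = -3 - 26 = -29$)
$w{\left(z \right)} = -29 + z$
$\left(I + 4031627\right) \left(w{\left(K{\left(28 \right)} \right)} + 3850967\right) = \left(2772117 + 4031627\right) \left(\left(-29 - 2\right) + 3850967\right) = 6803744 \left(-31 + 3850967\right) = 6803744 \cdot 3850936 = 26200782704384$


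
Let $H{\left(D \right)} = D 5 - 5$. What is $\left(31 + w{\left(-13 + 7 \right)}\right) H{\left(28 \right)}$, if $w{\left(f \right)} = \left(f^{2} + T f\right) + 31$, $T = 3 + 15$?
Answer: $-1350$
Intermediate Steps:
$T = 18$
$H{\left(D \right)} = -5 + 5 D$ ($H{\left(D \right)} = 5 D - 5 = -5 + 5 D$)
$w{\left(f \right)} = 31 + f^{2} + 18 f$ ($w{\left(f \right)} = \left(f^{2} + 18 f\right) + 31 = 31 + f^{2} + 18 f$)
$\left(31 + w{\left(-13 + 7 \right)}\right) H{\left(28 \right)} = \left(31 + \left(31 + \left(-13 + 7\right)^{2} + 18 \left(-13 + 7\right)\right)\right) \left(-5 + 5 \cdot 28\right) = \left(31 + \left(31 + \left(-6\right)^{2} + 18 \left(-6\right)\right)\right) \left(-5 + 140\right) = \left(31 + \left(31 + 36 - 108\right)\right) 135 = \left(31 - 41\right) 135 = \left(-10\right) 135 = -1350$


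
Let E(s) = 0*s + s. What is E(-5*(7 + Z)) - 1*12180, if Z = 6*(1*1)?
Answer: -12245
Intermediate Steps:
Z = 6 (Z = 6*1 = 6)
E(s) = s (E(s) = 0 + s = s)
E(-5*(7 + Z)) - 1*12180 = -5*(7 + 6) - 1*12180 = -5*13 - 12180 = -65 - 12180 = -12245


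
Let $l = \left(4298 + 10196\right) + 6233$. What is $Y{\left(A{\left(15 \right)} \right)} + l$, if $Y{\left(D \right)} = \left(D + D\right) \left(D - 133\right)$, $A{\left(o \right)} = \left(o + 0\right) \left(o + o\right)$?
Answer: $306027$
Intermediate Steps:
$A{\left(o \right)} = 2 o^{2}$ ($A{\left(o \right)} = o 2 o = 2 o^{2}$)
$Y{\left(D \right)} = 2 D \left(-133 + D\right)$
$l = 20727$ ($l = 14494 + 6233 = 20727$)
$Y{\left(A{\left(15 \right)} \right)} + l = 2 \cdot 2 \cdot 15^{2} \left(-133 + 2 \cdot 15^{2}\right) + 20727 = 2 \cdot 2 \cdot 225 \left(-133 + 2 \cdot 225\right) + 20727 = 2 \cdot 450 \left(-133 + 450\right) + 20727 = 2 \cdot 450 \cdot 317 + 20727 = 285300 + 20727 = 306027$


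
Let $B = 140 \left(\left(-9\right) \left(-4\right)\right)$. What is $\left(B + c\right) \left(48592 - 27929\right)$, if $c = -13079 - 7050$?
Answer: $-311784007$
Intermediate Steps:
$c = -20129$
$B = 5040$ ($B = 140 \cdot 36 = 5040$)
$\left(B + c\right) \left(48592 - 27929\right) = \left(5040 - 20129\right) \left(48592 - 27929\right) = \left(-15089\right) 20663 = -311784007$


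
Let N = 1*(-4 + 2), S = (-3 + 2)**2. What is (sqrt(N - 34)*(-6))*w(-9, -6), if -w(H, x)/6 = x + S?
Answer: -1080*I ≈ -1080.0*I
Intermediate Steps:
S = 1 (S = (-1)**2 = 1)
N = -2 (N = 1*(-2) = -2)
w(H, x) = -6 - 6*x (w(H, x) = -6*(x + 1) = -6*(1 + x) = -6 - 6*x)
(sqrt(N - 34)*(-6))*w(-9, -6) = (sqrt(-2 - 34)*(-6))*(-6 - 6*(-6)) = (sqrt(-36)*(-6))*(-6 + 36) = ((6*I)*(-6))*30 = -36*I*30 = -1080*I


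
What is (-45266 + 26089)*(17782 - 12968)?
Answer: -92318078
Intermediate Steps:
(-45266 + 26089)*(17782 - 12968) = -19177*4814 = -92318078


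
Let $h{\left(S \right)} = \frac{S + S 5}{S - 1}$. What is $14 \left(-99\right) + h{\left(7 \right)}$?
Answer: $-1379$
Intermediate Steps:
$h{\left(S \right)} = \frac{6 S}{-1 + S}$ ($h{\left(S \right)} = \frac{S + 5 S}{-1 + S} = \frac{6 S}{-1 + S}$)
$14 \left(-99\right) + h{\left(7 \right)} = 14 \left(-99\right) + 6 \cdot 7 \frac{1}{-1 + 7} = -1386 + 6 \cdot 7 \cdot \frac{1}{6} = -1386 + 7 = -1379$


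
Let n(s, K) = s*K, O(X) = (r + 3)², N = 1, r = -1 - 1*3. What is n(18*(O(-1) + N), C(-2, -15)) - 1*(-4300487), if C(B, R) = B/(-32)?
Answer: 17201957/4 ≈ 4.3005e+6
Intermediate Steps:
r = -4 (r = -1 - 3 = -4)
C(B, R) = -B/32 (C(B, R) = B*(-1/32) = -B/32)
O(X) = 1 (O(X) = (-4 + 3)² = (-1)² = 1)
n(s, K) = K*s
n(18*(O(-1) + N), C(-2, -15)) - 1*(-4300487) = (-1/32*(-2))*(18*(1 + 1)) - 1*(-4300487) = (18*2)/16 + 4300487 = (1/16)*36 + 4300487 = 9/4 + 4300487 = 17201957/4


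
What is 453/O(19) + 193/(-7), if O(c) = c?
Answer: -496/133 ≈ -3.7293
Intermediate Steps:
453/O(19) + 193/(-7) = 453/19 + 193/(-7) = 453*(1/19) + 193*(-1/7) = 453/19 - 193/7 = -496/133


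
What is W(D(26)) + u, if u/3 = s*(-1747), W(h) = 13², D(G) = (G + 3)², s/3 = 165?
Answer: -2594126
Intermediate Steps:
s = 495 (s = 3*165 = 495)
D(G) = (3 + G)²
W(h) = 169
u = -2594295 (u = 3*(495*(-1747)) = 3*(-864765) = -2594295)
W(D(26)) + u = 169 - 2594295 = -2594126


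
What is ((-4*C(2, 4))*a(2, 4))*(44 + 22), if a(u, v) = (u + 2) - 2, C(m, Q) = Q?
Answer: -2112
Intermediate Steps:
a(u, v) = u (a(u, v) = (2 + u) - 2 = u)
((-4*C(2, 4))*a(2, 4))*(44 + 22) = (-4*4*2)*(44 + 22) = -16*2*66 = -32*66 = -2112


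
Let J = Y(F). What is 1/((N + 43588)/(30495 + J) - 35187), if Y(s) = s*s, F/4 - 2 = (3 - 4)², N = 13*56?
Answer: -10213/359350059 ≈ -2.8421e-5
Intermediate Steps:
N = 728
F = 12 (F = 8 + 4*(3 - 4)² = 8 + 4*(-1)² = 8 + 4*1 = 8 + 4 = 12)
Y(s) = s²
J = 144 (J = 12² = 144)
1/((N + 43588)/(30495 + J) - 35187) = 1/((728 + 43588)/(30495 + 144) - 35187) = 1/(44316/30639 - 35187) = 1/(44316*(1/30639) - 35187) = 1/(14772/10213 - 35187) = 1/(-359350059/10213) = -10213/359350059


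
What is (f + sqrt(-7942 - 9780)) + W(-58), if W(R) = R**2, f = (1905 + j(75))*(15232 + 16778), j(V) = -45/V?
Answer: 60963208 + I*sqrt(17722) ≈ 6.0963e+7 + 133.12*I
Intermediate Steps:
f = 60959844 (f = (1905 - 45/75)*(15232 + 16778) = (1905 - 45*1/75)*32010 = (1905 - 3/5)*32010 = (9522/5)*32010 = 60959844)
(f + sqrt(-7942 - 9780)) + W(-58) = (60959844 + sqrt(-7942 - 9780)) + (-58)**2 = (60959844 + sqrt(-17722)) + 3364 = (60959844 + I*sqrt(17722)) + 3364 = 60963208 + I*sqrt(17722)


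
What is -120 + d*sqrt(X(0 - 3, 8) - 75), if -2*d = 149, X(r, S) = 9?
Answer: -120 - 149*I*sqrt(66)/2 ≈ -120.0 - 605.24*I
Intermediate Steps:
d = -149/2 (d = -1/2*149 = -149/2 ≈ -74.500)
-120 + d*sqrt(X(0 - 3, 8) - 75) = -120 - 149*sqrt(9 - 75)/2 = -120 - 149*I*sqrt(66)/2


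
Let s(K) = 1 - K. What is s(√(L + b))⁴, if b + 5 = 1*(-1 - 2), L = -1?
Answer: 28 + 96*I ≈ 28.0 + 96.0*I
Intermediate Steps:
b = -8 (b = -5 + 1*(-1 - 2) = -5 + 1*(-3) = -5 - 3 = -8)
s(√(L + b))⁴ = (1 - √(-1 - 8))⁴ = (1 - √(-9))⁴ = (1 - 3*I)⁴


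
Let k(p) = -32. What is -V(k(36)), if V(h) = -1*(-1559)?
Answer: -1559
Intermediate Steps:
V(h) = 1559
-V(k(36)) = -1*1559 = -1559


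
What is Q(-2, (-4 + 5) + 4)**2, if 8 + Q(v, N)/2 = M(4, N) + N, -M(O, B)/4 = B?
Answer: 2116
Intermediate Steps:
M(O, B) = -4*B
Q(v, N) = -16 - 6*N (Q(v, N) = -16 + 2*(-4*N + N) = -16 + 2*(-3*N) = -16 - 6*N)
Q(-2, (-4 + 5) + 4)**2 = (-16 - 6*((-4 + 5) + 4))**2 = (-16 - 6*(1 + 4))**2 = (-16 - 6*5)**2 = (-16 - 30)**2 = (-46)**2 = 2116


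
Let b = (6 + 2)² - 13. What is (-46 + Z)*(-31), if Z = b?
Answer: -155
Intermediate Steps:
b = 51 (b = 8² - 13 = 64 - 13 = 51)
Z = 51
(-46 + Z)*(-31) = (-46 + 51)*(-31) = 5*(-31) = -155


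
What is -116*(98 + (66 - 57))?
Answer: -12412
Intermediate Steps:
-116*(98 + (66 - 57)) = -116*(98 + 9) = -116*107 = -12412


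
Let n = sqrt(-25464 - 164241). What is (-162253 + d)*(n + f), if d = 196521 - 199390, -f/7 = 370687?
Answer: 428460051698 - 165122*I*sqrt(189705) ≈ 4.2846e+11 - 7.1919e+7*I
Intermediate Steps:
f = -2594809 (f = -7*370687 = -2594809)
d = -2869
n = I*sqrt(189705) (n = sqrt(-189705) = I*sqrt(189705) ≈ 435.55*I)
(-162253 + d)*(n + f) = (-162253 - 2869)*(I*sqrt(189705) - 2594809) = -165122*(-2594809 + I*sqrt(189705)) = 428460051698 - 165122*I*sqrt(189705)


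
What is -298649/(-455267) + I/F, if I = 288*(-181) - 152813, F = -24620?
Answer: 100655612627/11208673540 ≈ 8.9801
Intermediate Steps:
I = -204941 (I = -52128 - 152813 = -204941)
-298649/(-455267) + I/F = -298649/(-455267) - 204941/(-24620) = -298649*(-1/455267) - 204941*(-1/24620) = 298649/455267 + 204941/24620 = 100655612627/11208673540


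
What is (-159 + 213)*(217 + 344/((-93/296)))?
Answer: -1469574/31 ≈ -47406.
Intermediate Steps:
(-159 + 213)*(217 + 344/((-93/296))) = 54*(217 + 344/((-93*1/296))) = 54*(217 + 344/(-93/296)) = 54*(217 + 344*(-296/93)) = 54*(217 - 101824/93) = 54*(-81643/93) = -1469574/31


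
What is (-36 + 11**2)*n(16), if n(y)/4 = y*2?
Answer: 10880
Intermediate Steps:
n(y) = 8*y (n(y) = 4*(y*2) = 4*(2*y) = 8*y)
(-36 + 11**2)*n(16) = (-36 + 11**2)*(8*16) = (-36 + 121)*128 = 85*128 = 10880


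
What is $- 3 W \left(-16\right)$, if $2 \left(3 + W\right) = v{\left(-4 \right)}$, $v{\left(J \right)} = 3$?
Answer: $-72$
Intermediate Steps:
$W = - \frac{3}{2}$ ($W = -3 + \frac{1}{2} \cdot 3 = -3 + \frac{3}{2} = - \frac{3}{2} \approx -1.5$)
$- 3 W \left(-16\right) = \left(-3\right) \left(- \frac{3}{2}\right) \left(-16\right) = \frac{9}{2} \left(-16\right) = -72$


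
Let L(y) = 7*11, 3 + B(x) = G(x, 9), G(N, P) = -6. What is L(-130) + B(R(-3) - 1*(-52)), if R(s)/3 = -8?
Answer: 68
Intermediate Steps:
R(s) = -24 (R(s) = 3*(-8) = -24)
B(x) = -9 (B(x) = -3 - 6 = -9)
L(y) = 77
L(-130) + B(R(-3) - 1*(-52)) = 77 - 9 = 68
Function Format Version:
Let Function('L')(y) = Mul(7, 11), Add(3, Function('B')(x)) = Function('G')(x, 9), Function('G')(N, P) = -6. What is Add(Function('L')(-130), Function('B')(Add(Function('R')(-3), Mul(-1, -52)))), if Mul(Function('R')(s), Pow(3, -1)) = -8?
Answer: 68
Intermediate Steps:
Function('R')(s) = -24 (Function('R')(s) = Mul(3, -8) = -24)
Function('B')(x) = -9 (Function('B')(x) = Add(-3, -6) = -9)
Function('L')(y) = 77
Add(Function('L')(-130), Function('B')(Add(Function('R')(-3), Mul(-1, -52)))) = Add(77, -9) = 68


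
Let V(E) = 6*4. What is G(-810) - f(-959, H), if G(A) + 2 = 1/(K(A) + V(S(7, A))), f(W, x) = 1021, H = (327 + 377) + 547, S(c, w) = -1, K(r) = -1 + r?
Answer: -805102/787 ≈ -1023.0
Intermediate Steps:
V(E) = 24
H = 1251 (H = 704 + 547 = 1251)
G(A) = -2 + 1/(23 + A) (G(A) = -2 + 1/((-1 + A) + 24) = -2 + 1/(23 + A))
G(-810) - f(-959, H) = (-45 - 2*(-810))/(23 - 810) - 1*1021 = (-45 + 1620)/(-787) - 1021 = -1/787*1575 - 1021 = -1575/787 - 1021 = -805102/787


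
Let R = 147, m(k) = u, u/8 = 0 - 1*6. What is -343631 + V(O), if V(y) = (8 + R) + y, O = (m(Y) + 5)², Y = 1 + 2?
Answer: -341627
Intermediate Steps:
u = -48 (u = 8*(0 - 1*6) = 8*(0 - 6) = 8*(-6) = -48)
Y = 3
m(k) = -48
O = 1849 (O = (-48 + 5)² = (-43)² = 1849)
V(y) = 155 + y (V(y) = (8 + 147) + y = 155 + y)
-343631 + V(O) = -343631 + (155 + 1849) = -343631 + 2004 = -341627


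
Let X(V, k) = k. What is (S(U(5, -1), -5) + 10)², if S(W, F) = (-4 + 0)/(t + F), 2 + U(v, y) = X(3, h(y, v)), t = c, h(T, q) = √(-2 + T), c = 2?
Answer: 1156/9 ≈ 128.44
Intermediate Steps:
t = 2
U(v, y) = -2 + √(-2 + y)
S(W, F) = -4/(2 + F) (S(W, F) = (-4 + 0)/(2 + F) = -4/(2 + F))
(S(U(5, -1), -5) + 10)² = (-4/(2 - 5) + 10)² = (-4/(-3) + 10)² = (-4*(-⅓) + 10)² = (4/3 + 10)² = (34/3)² = 1156/9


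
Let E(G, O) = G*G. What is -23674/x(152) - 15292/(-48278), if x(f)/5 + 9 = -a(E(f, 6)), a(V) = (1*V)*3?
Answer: 460229788/1195242585 ≈ 0.38505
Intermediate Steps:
E(G, O) = G²
a(V) = 3*V (a(V) = V*3 = 3*V)
x(f) = -45 - 15*f² (x(f) = -45 + 5*(-3*f²) = -45 - 15*f²)
-23674/x(152) - 15292/(-48278) = -23674/(-45 - 15*152²) - 15292/(-48278) = -23674/(-45 - 15*23104) - 15292*(-1/48278) = -23674/(-45 - 346560) + 7646/24139 = -23674/(-346605) + 7646/24139 = -23674*(-1/346605) + 7646/24139 = 3382/49515 + 7646/24139 = 460229788/1195242585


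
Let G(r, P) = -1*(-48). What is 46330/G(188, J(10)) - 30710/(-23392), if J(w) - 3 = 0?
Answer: 33913295/35088 ≈ 966.52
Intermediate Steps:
J(w) = 3 (J(w) = 3 + 0 = 3)
G(r, P) = 48
46330/G(188, J(10)) - 30710/(-23392) = 46330/48 - 30710/(-23392) = 46330*(1/48) - 30710*(-1/23392) = 23165/24 + 15355/11696 = 33913295/35088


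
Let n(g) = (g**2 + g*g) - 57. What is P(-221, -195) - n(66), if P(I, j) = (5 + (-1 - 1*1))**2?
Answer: -8646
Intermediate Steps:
P(I, j) = 9 (P(I, j) = (5 + (-1 - 1))**2 = (5 - 2)**2 = 3**2 = 9)
n(g) = -57 + 2*g**2 (n(g) = (g**2 + g**2) - 57 = 2*g**2 - 57 = -57 + 2*g**2)
P(-221, -195) - n(66) = 9 - (-57 + 2*66**2) = 9 - (-57 + 2*4356) = 9 - (-57 + 8712) = 9 - 1*8655 = 9 - 8655 = -8646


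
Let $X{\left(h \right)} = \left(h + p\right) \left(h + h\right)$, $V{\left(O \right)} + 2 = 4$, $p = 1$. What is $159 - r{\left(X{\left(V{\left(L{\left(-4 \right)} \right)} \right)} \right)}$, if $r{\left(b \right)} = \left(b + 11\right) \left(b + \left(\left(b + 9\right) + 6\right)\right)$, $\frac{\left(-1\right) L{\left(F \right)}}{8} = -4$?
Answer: $-738$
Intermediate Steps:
$L{\left(F \right)} = 32$ ($L{\left(F \right)} = \left(-8\right) \left(-4\right) = 32$)
$V{\left(O \right)} = 2$ ($V{\left(O \right)} = -2 + 4 = 2$)
$X{\left(h \right)} = 2 h \left(1 + h\right)$ ($X{\left(h \right)} = \left(h + 1\right) \left(h + h\right) = \left(1 + h\right) 2 h = 2 h \left(1 + h\right)$)
$r{\left(b \right)} = \left(11 + b\right) \left(15 + 2 b\right)$ ($r{\left(b \right)} = \left(11 + b\right) \left(b + \left(\left(9 + b\right) + 6\right)\right) = \left(11 + b\right) \left(b + \left(15 + b\right)\right) = \left(11 + b\right) \left(15 + 2 b\right)$)
$159 - r{\left(X{\left(V{\left(L{\left(-4 \right)} \right)} \right)} \right)} = 159 - \left(165 + 2 \left(2 \cdot 2 \left(1 + 2\right)\right)^{2} + 37 \cdot 2 \cdot 2 \left(1 + 2\right)\right) = 159 - \left(165 + 2 \left(2 \cdot 2 \cdot 3\right)^{2} + 37 \cdot 2 \cdot 2 \cdot 3\right) = 159 - \left(165 + 2 \cdot 12^{2} + 37 \cdot 12\right) = 159 - \left(165 + 2 \cdot 144 + 444\right) = 159 - \left(165 + 288 + 444\right) = 159 - 897 = -738$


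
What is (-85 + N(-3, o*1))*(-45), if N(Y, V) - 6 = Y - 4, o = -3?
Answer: 3870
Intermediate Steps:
N(Y, V) = 2 + Y (N(Y, V) = 6 + (Y - 4) = 6 + (-4 + Y) = 2 + Y)
(-85 + N(-3, o*1))*(-45) = (-85 + (2 - 3))*(-45) = (-85 - 1)*(-45) = -86*(-45) = 3870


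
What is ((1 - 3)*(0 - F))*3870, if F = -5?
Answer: -38700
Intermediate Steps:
((1 - 3)*(0 - F))*3870 = ((1 - 3)*(0 - 1*(-5)))*3870 = -2*(0 + 5)*3870 = -2*5*3870 = -10*3870 = -38700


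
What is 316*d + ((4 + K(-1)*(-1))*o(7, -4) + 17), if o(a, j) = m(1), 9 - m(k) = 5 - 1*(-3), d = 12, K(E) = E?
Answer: 3814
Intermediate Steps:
m(k) = 1 (m(k) = 9 - (5 - 1*(-3)) = 9 - (5 + 3) = 9 - 1*8 = 9 - 8 = 1)
o(a, j) = 1
316*d + ((4 + K(-1)*(-1))*o(7, -4) + 17) = 316*12 + ((4 - 1*(-1))*1 + 17) = 3792 + ((4 + 1)*1 + 17) = 3792 + (5*1 + 17) = 3792 + (5 + 17) = 3792 + 22 = 3814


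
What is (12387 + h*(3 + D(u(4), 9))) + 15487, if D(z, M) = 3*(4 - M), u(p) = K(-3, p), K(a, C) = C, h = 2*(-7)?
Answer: 28042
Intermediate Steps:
h = -14
u(p) = p
D(z, M) = 12 - 3*M
(12387 + h*(3 + D(u(4), 9))) + 15487 = (12387 - 14*(3 + (12 - 3*9))) + 15487 = (12387 - 14*(3 + (12 - 27))) + 15487 = (12387 - 14*(3 - 15)) + 15487 = (12387 - 14*(-12)) + 15487 = (12387 + 168) + 15487 = 12555 + 15487 = 28042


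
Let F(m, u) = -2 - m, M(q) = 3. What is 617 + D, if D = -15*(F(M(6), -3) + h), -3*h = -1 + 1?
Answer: 692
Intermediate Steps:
h = 0 (h = -(-1 + 1)/3 = -1/3*0 = 0)
D = 75 (D = -15*((-2 - 1*3) + 0) = -15*((-2 - 3) + 0) = -15*(-5 + 0) = -15*(-5) = 75)
617 + D = 617 + 75 = 692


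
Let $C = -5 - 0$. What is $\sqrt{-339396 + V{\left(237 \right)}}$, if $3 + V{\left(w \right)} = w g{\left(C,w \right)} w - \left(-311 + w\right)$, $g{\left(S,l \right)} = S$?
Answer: $i \sqrt{620170} \approx 787.51 i$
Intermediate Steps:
$C = -5$ ($C = -5 + 0 = -5$)
$V{\left(w \right)} = 308 - w - 5 w^{2}$ ($V{\left(w \right)} = -3 - \left(-311 + w - w \left(-5\right) w\right) = -3 - \left(-311 + w - - 5 w w\right) = -3 - \left(-311 + w + 5 w^{2}\right) = 308 - w - 5 w^{2}$)
$\sqrt{-339396 + V{\left(237 \right)}} = \sqrt{-339396 - \left(-71 + 280845\right)} = \sqrt{-339396 - 280774} = \sqrt{-620170} = i \sqrt{620170}$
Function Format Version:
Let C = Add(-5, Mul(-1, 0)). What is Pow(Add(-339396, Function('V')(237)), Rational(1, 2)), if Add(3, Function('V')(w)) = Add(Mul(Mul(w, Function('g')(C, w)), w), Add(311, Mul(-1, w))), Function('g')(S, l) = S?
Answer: Mul(I, Pow(620170, Rational(1, 2))) ≈ Mul(787.51, I)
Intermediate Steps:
C = -5 (C = Add(-5, 0) = -5)
Function('V')(w) = Add(308, Mul(-1, w), Mul(-5, Pow(w, 2))) (Function('V')(w) = Add(-3, Add(Mul(Mul(w, -5), w), Add(311, Mul(-1, w)))) = Add(-3, Add(Mul(Mul(-5, w), w), Add(311, Mul(-1, w)))) = Add(-3, Add(Mul(-5, Pow(w, 2)), Add(311, Mul(-1, w)))) = Add(-3, Add(311, Mul(-1, w), Mul(-5, Pow(w, 2)))) = Add(308, Mul(-1, w), Mul(-5, Pow(w, 2))))
Pow(Add(-339396, Function('V')(237)), Rational(1, 2)) = Pow(Add(-339396, Add(308, Mul(-1, 237), Mul(-5, Pow(237, 2)))), Rational(1, 2)) = Pow(Add(-339396, Add(308, -237, Mul(-5, 56169))), Rational(1, 2)) = Pow(Add(-339396, Add(308, -237, -280845)), Rational(1, 2)) = Pow(Add(-339396, -280774), Rational(1, 2)) = Pow(-620170, Rational(1, 2)) = Mul(I, Pow(620170, Rational(1, 2)))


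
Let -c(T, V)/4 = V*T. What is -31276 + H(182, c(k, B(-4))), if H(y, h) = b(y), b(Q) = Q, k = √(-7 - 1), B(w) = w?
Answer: -31094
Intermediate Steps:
k = 2*I*√2 (k = √(-8) = 2*I*√2 ≈ 2.8284*I)
c(T, V) = -4*T*V (c(T, V) = -4*V*T = -4*T*V)
H(y, h) = y
-31276 + H(182, c(k, B(-4))) = -31276 + 182 = -31094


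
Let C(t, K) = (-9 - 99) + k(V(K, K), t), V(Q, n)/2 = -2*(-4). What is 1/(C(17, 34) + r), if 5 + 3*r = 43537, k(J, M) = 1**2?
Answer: 3/43211 ≈ 6.9427e-5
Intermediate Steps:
V(Q, n) = 16 (V(Q, n) = 2*(-2*(-4)) = 2*8 = 16)
k(J, M) = 1
C(t, K) = -107 (C(t, K) = (-9 - 99) + 1 = -108 + 1 = -107)
r = 43532/3 (r = -5/3 + (1/3)*43537 = -5/3 + 43537/3 = 43532/3 ≈ 14511.)
1/(C(17, 34) + r) = 1/(-107 + 43532/3) = 1/(43211/3) = 3/43211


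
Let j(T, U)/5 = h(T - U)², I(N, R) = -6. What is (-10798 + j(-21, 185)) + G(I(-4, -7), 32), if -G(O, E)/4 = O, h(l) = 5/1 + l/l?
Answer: -10594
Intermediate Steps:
h(l) = 6 (h(l) = 5*1 + 1 = 5 + 1 = 6)
G(O, E) = -4*O
j(T, U) = 180 (j(T, U) = 5*6² = 5*36 = 180)
(-10798 + j(-21, 185)) + G(I(-4, -7), 32) = (-10798 + 180) - 4*(-6) = -10618 + 24 = -10594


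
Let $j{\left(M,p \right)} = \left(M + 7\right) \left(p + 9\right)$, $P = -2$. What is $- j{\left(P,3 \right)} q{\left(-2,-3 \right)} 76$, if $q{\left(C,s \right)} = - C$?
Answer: $-9120$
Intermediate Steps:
$j{\left(M,p \right)} = \left(7 + M\right) \left(9 + p\right)$
$- j{\left(P,3 \right)} q{\left(-2,-3 \right)} 76 = - \left(63 + 7 \cdot 3 + 9 \left(-2\right) - 6\right) \left(\left(-1\right) \left(-2\right)\right) 76 = - \left(63 + 21 - 18 - 6\right) 2 \cdot 76 = - 60 \cdot 2 \cdot 76 = - 120 \cdot 76 = \left(-1\right) 9120 = -9120$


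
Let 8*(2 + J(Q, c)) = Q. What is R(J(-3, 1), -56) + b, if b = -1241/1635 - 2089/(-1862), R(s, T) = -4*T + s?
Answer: 2703253097/12177480 ≈ 221.99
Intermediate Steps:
J(Q, c) = -2 + Q/8
R(s, T) = s - 4*T
b = 1104773/3044370 (b = -1241*1/1635 - 2089*(-1/1862) = -1241/1635 + 2089/1862 = 1104773/3044370 ≈ 0.36289)
R(J(-3, 1), -56) + b = ((-2 + (1/8)*(-3)) - 4*(-56)) + 1104773/3044370 = ((-2 - 3/8) + 224) + 1104773/3044370 = (-19/8 + 224) + 1104773/3044370 = 1773/8 + 1104773/3044370 = 2703253097/12177480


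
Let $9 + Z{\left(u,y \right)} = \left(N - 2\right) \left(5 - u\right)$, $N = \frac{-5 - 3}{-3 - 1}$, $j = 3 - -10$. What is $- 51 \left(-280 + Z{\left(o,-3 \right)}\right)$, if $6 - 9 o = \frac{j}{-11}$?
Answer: $14739$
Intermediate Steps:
$j = 13$ ($j = 3 + 10 = 13$)
$N = 2$ ($N = - \frac{8}{-4} = \left(-8\right) \left(- \frac{1}{4}\right) = 2$)
$o = \frac{79}{99}$ ($o = \frac{2}{3} - \frac{13 \frac{1}{-11}}{9} = \frac{2}{3} - \frac{13 \left(- \frac{1}{11}\right)}{9} = \frac{2}{3} - - \frac{13}{99} = \frac{2}{3} + \frac{13}{99} = \frac{79}{99} \approx 0.79798$)
$Z{\left(u,y \right)} = -9$ ($Z{\left(u,y \right)} = -9 + \left(2 - 2\right) \left(5 - u\right) = -9 + 0 \left(5 - u\right) = -9 + 0 = -9$)
$- 51 \left(-280 + Z{\left(o,-3 \right)}\right) = - 51 \left(-280 - 9\right) = \left(-51\right) \left(-289\right) = 14739$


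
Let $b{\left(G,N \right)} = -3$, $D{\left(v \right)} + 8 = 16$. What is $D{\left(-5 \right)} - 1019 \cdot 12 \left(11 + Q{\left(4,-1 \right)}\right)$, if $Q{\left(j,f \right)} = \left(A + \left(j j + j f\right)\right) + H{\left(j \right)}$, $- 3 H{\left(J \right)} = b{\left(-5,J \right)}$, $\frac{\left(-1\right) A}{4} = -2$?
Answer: $-391288$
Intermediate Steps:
$A = 8$ ($A = \left(-4\right) \left(-2\right) = 8$)
$D{\left(v \right)} = 8$ ($D{\left(v \right)} = -8 + 16 = 8$)
$H{\left(J \right)} = 1$ ($H{\left(J \right)} = \left(- \frac{1}{3}\right) \left(-3\right) = 1$)
$Q{\left(j,f \right)} = 9 + j^{2} + f j$ ($Q{\left(j,f \right)} = \left(8 + \left(j j + j f\right)\right) + 1 = \left(8 + \left(j^{2} + f j\right)\right) + 1 = \left(8 + j^{2} + f j\right) + 1 = 9 + j^{2} + f j$)
$D{\left(-5 \right)} - 1019 \cdot 12 \left(11 + Q{\left(4,-1 \right)}\right) = 8 - 1019 \cdot 12 \left(11 + \left(9 + 4^{2} - 4\right)\right) = 8 - 1019 \cdot 12 \left(11 + \left(9 + 16 - 4\right)\right) = 8 - 1019 \cdot 12 \left(11 + 21\right) = 8 - 1019 \cdot 12 \cdot 32 = 8 - 391296 = -391288$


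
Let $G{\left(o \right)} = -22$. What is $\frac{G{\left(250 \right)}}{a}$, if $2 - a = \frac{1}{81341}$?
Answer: $- \frac{1789502}{162681} \approx -11.0$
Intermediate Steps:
$a = \frac{162681}{81341}$ ($a = 2 - \frac{1}{81341} = \frac{162681}{81341} \approx 2.0$)
$\frac{G{\left(250 \right)}}{a} = - \frac{22}{\frac{162681}{81341}} = \left(-22\right) \frac{81341}{162681} = - \frac{1789502}{162681}$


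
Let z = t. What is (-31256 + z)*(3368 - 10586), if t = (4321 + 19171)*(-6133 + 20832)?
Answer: -2492214092136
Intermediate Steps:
t = 345308908 (t = 23492*14699 = 345308908)
z = 345308908
(-31256 + z)*(3368 - 10586) = (-31256 + 345308908)*(3368 - 10586) = 345277652*(-7218) = -2492214092136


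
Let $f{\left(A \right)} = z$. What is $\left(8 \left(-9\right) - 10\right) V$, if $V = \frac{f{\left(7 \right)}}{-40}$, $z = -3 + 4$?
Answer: $\frac{41}{20} \approx 2.05$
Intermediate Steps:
$z = 1$
$f{\left(A \right)} = 1$
$V = - \frac{1}{40}$ ($V = 1 \frac{1}{-40} = 1 \left(- \frac{1}{40}\right) = - \frac{1}{40} \approx -0.025$)
$\left(8 \left(-9\right) - 10\right) V = \left(8 \left(-9\right) - 10\right) \left(- \frac{1}{40}\right) = \left(-72 - 10\right) \left(- \frac{1}{40}\right) = \left(-82\right) \left(- \frac{1}{40}\right) = \frac{41}{20}$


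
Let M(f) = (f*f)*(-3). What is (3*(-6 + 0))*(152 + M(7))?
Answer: -90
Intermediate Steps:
M(f) = -3*f² (M(f) = f²*(-3) = -3*f²)
(3*(-6 + 0))*(152 + M(7)) = (3*(-6 + 0))*(152 - 3*7²) = (3*(-6))*(152 - 3*49) = -18*(152 - 147) = -18*5 = -90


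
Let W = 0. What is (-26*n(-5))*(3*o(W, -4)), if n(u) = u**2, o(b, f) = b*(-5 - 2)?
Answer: 0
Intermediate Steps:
o(b, f) = -7*b (o(b, f) = b*(-7) = -7*b)
(-26*n(-5))*(3*o(W, -4)) = (-26*(-5)**2)*(3*(-7*0)) = (-26*25)*(3*0) = -650*0 = 0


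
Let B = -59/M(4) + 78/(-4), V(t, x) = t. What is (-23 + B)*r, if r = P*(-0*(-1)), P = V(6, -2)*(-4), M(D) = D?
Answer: 0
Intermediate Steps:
P = -24 (P = 6*(-4) = -24)
B = -137/4 (B = -59/4 + 78/(-4) = -59*1/4 + 78*(-1/4) = -59/4 - 39/2 = -137/4 ≈ -34.250)
r = 0 (r = -(-72)*0*(-1) = -(-72)*0 = -24*0 = 0)
(-23 + B)*r = (-23 - 137/4)*0 = -229/4*0 = 0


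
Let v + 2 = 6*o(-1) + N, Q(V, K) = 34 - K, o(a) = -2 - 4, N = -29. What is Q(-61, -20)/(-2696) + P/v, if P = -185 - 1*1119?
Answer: 1755983/90316 ≈ 19.443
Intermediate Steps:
o(a) = -6
v = -67 (v = -2 + (6*(-6) - 29) = -2 + (-36 - 29) = -2 - 65 = -67)
P = -1304 (P = -185 - 1119 = -1304)
Q(-61, -20)/(-2696) + P/v = (34 - 1*(-20))/(-2696) - 1304/(-67) = (34 + 20)*(-1/2696) - 1304*(-1/67) = 54*(-1/2696) + 1304/67 = -27/1348 + 1304/67 = 1755983/90316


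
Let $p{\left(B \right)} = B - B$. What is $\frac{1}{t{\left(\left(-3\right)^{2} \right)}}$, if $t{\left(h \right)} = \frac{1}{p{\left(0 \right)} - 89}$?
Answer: $-89$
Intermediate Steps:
$p{\left(B \right)} = 0$
$t{\left(h \right)} = - \frac{1}{89}$ ($t{\left(h \right)} = \frac{1}{0 - 89} = \frac{1}{-89} = - \frac{1}{89}$)
$\frac{1}{t{\left(\left(-3\right)^{2} \right)}} = \frac{1}{- \frac{1}{89}} = -89$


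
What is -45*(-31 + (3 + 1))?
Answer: 1215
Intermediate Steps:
-45*(-31 + (3 + 1)) = -45*(-31 + 4) = -45*(-27) = 1215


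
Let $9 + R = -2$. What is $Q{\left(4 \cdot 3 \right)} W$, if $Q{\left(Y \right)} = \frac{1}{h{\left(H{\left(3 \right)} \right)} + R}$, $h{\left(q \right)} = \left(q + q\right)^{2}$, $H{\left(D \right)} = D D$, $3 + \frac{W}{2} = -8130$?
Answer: $- \frac{16266}{313} \approx -51.968$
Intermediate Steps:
$R = -11$ ($R = -9 - 2 = -11$)
$W = -16266$ ($W = -6 + 2 \left(-8130\right) = -6 - 16260 = -16266$)
$H{\left(D \right)} = D^{2}$
$h{\left(q \right)} = 4 q^{2}$ ($h{\left(q \right)} = \left(2 q\right)^{2} = 4 q^{2}$)
$Q{\left(Y \right)} = \frac{1}{313}$ ($Q{\left(Y \right)} = \frac{1}{4 \left(3^{2}\right)^{2} - 11} = \frac{1}{4 \cdot 9^{2} - 11} = \frac{1}{4 \cdot 81 - 11} = \frac{1}{324 - 11} = \frac{1}{313}$)
$Q{\left(4 \cdot 3 \right)} W = \frac{1}{313} \left(-16266\right) = - \frac{16266}{313}$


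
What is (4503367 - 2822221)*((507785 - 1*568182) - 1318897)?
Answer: -2318794590924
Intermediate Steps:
(4503367 - 2822221)*((507785 - 1*568182) - 1318897) = 1681146*((507785 - 568182) - 1318897) = 1681146*(-60397 - 1318897) = 1681146*(-1379294) = -2318794590924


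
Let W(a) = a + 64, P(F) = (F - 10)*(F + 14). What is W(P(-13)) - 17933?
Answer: -17892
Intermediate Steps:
P(F) = (-10 + F)*(14 + F)
W(a) = 64 + a
W(P(-13)) - 17933 = (64 + (-140 + (-13)² + 4*(-13))) - 17933 = (64 + (-140 + 169 - 52)) - 17933 = (64 - 23) - 17933 = 41 - 17933 = -17892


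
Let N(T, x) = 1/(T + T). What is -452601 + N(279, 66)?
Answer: -252551357/558 ≈ -4.5260e+5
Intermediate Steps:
N(T, x) = 1/(2*T)
-452601 + N(279, 66) = -452601 + (1/2)/279 = -452601 + (1/2)*(1/279) = -452601 + 1/558 = -252551357/558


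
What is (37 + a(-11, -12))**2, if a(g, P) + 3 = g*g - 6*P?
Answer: 51529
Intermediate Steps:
a(g, P) = -3 + g**2 - 6*P (a(g, P) = -3 + (g*g - 6*P) = -3 + (g**2 - 6*P) = -3 + g**2 - 6*P)
(37 + a(-11, -12))**2 = (37 + (-3 + (-11)**2 - 6*(-12)))**2 = (37 + (-3 + 121 + 72))**2 = (37 + 190)**2 = 227**2 = 51529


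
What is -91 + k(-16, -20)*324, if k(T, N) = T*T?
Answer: 82853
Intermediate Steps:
k(T, N) = T**2
-91 + k(-16, -20)*324 = -91 + (-16)**2*324 = -91 + 256*324 = -91 + 82944 = 82853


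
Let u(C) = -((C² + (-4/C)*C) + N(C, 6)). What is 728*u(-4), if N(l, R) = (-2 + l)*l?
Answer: -26208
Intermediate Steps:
N(l, R) = l*(-2 + l)
u(C) = 4 - C² - C*(-2 + C) (u(C) = -((C² + (-4/C)*C) + C*(-2 + C)) = -((C² - 4) + C*(-2 + C)) = -((-4 + C²) + C*(-2 + C)) = -(-4 + C² + C*(-2 + C)) = 4 - C² - C*(-2 + C))
728*u(-4) = 728*(4 - 2*(-4)² + 2*(-4)) = 728*(4 - 2*16 - 8) = 728*(4 - 32 - 8) = 728*(-36) = -26208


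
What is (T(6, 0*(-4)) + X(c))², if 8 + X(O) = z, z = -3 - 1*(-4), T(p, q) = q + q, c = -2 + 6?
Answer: 49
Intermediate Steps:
c = 4
T(p, q) = 2*q
z = 1 (z = -3 + 4 = 1)
X(O) = -7 (X(O) = -8 + 1 = -7)
(T(6, 0*(-4)) + X(c))² = (2*(0*(-4)) - 7)² = (2*0 - 7)² = (0 - 7)² = (-7)² = 49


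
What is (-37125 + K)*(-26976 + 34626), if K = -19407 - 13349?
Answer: -534589650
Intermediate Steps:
K = -32756
(-37125 + K)*(-26976 + 34626) = (-37125 - 32756)*(-26976 + 34626) = -69881*7650 = -534589650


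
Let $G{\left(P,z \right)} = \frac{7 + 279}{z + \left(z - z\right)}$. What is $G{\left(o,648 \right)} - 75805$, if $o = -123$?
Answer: $- \frac{24560677}{324} \approx -75805.0$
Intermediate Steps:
$G{\left(P,z \right)} = \frac{286}{z}$ ($G{\left(P,z \right)} = \frac{286}{z + 0} = \frac{286}{z}$)
$G{\left(o,648 \right)} - 75805 = \frac{286}{648} - 75805 = 286 \cdot \frac{1}{648} - 75805 = \frac{143}{324} - 75805 = - \frac{24560677}{324}$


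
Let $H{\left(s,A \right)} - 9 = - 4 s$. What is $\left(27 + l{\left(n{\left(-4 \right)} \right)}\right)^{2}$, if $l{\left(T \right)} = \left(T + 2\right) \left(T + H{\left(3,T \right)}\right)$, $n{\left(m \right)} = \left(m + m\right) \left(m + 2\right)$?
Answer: $68121$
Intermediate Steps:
$H{\left(s,A \right)} = 9 - 4 s$
$n{\left(m \right)} = 2 m \left(2 + m\right)$
$l{\left(T \right)} = \left(-3 + T\right) \left(2 + T\right)$ ($l{\left(T \right)} = \left(T + 2\right) \left(T + \left(9 - 12\right)\right) = \left(2 + T\right) \left(T + \left(9 - 12\right)\right) = \left(2 + T\right) \left(T - 3\right) = \left(2 + T\right) \left(-3 + T\right) = \left(-3 + T\right) \left(2 + T\right)$)
$\left(27 + l{\left(n{\left(-4 \right)} \right)}\right)^{2} = \left(27 - \left(6 - 64 \left(2 - 4\right)^{2} + 2 \left(-4\right) \left(2 - 4\right)\right)\right)^{2} = \left(27 - \left(6 - 256 + 2 \left(-4\right) \left(-2\right)\right)\right)^{2} = \left(27 - \left(22 - 256\right)\right)^{2} = \left(27 - -234\right)^{2} = \left(27 + 234\right)^{2} = 261^{2} = 68121$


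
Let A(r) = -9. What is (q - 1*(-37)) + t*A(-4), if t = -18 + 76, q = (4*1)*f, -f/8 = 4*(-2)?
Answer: -229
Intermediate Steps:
f = 64 (f = -32*(-2) = -8*(-8) = 64)
q = 256 (q = (4*1)*64 = 4*64 = 256)
t = 58
(q - 1*(-37)) + t*A(-4) = (256 - 1*(-37)) + 58*(-9) = (256 + 37) - 522 = 293 - 522 = -229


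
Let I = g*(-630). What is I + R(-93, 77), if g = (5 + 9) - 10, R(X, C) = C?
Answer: -2443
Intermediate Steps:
g = 4 (g = 14 - 10 = 4)
I = -2520 (I = 4*(-630) = -2520)
I + R(-93, 77) = -2520 + 77 = -2443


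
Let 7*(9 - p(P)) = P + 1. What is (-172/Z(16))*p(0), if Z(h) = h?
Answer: -1333/14 ≈ -95.214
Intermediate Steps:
p(P) = 62/7 - P/7 (p(P) = 9 - (P + 1)/7 = 9 - (1 + P)/7 = 9 + (-1/7 - P/7) = 62/7 - P/7)
(-172/Z(16))*p(0) = (-172/16)*(62/7 - 1/7*0) = (-172*1/16)*(62/7 + 0) = -43/4*62/7 = -1333/14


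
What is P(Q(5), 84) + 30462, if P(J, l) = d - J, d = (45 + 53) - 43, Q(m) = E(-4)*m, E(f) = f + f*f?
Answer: 30457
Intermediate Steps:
E(f) = f + f²
Q(m) = 12*m (Q(m) = (-4*(1 - 4))*m = (-4*(-3))*m = 12*m)
d = 55 (d = 98 - 43 = 55)
P(J, l) = 55 - J
P(Q(5), 84) + 30462 = (55 - 12*5) + 30462 = (55 - 1*60) + 30462 = (55 - 60) + 30462 = -5 + 30462 = 30457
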